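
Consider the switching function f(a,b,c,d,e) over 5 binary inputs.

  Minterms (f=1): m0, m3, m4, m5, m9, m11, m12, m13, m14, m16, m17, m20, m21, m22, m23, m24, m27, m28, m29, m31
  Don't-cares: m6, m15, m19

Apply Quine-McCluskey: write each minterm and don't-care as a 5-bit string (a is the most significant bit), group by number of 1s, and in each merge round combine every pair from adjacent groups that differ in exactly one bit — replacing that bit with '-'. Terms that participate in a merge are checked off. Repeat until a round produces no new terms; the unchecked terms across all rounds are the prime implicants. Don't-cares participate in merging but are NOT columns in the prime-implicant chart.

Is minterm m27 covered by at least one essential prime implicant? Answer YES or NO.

YES

size-2^0 implicants → 00000(✓)  00011(✓)  00100(✓)  00101(✓)  00110(✓)  01001(✓)  01011(✓)  01100(✓)  01101(✓)  01110(✓)  01111(✓)  10000(✓)  10001(✓)  10011(✓)  10100(✓)  10101(✓)  10110(✓)  10111(✓)  11000(✓)  11011(✓)  11100(✓)  11101(✓)  11111(✓)
size-2^1 implicants → -0000(✓)  -0011(✓)  -0100(✓)  -0101(✓)  -0110(✓)  -1011(✓)  -1100(✓)  -1101(✓)  -1111(✓)  0-011(✓)  0-100(✓)  0-101(✓)  0-110(✓)  00-00(✓)  001-0(✓)  0010-(✓)  01-01(✓)  01-11(✓)  010-1(✓)  011-0(✓)  011-1(✓)  0110-(✓)  0111-(✓)  1-000(✓)  1-011(✓)  1-100(✓)  1-101(✓)  1-111(✓)  10-00(✓)  10-01(✓)  10-11(✓)  100-1(✓)  1000-(✓)  101-0(✓)  101-1(✓)  1010-(✓)  1011-(✓)  11-00(✓)  11-11(✓)  111-1(✓)  1110-(✓)
size-2^2 implicants → --011  --100(✓)  --101(✓)  -0-00  -01-0  -010-(✓)  -1-11  -11-1  -110-(✓)  0-1-0  0-10-(✓)  01--1  011--  1--00  1--11  1-1-1  1-10-(✓)  10--1  10-0-  101--
size-2^3 implicants → --10-
Unchecked terms (primes): --011, --10-, -0-00, -01-0, -1-11, -11-1, 0-1-0, 01--1, 011--, 1--00, 1--11, 1-1-1, 10--1, 10-0-, 101--
Minterm coverage:
  m0 ⊆ -0-00 [E]
  m3 ⊆ --011 [E]
  m4 ⊆ --10-,-0-00,-01-0,0-1-0
  m5 ⊆ --10- [E]
  m9 ⊆ 01--1 [E]
  m11 ⊆ --011,-1-11,01--1
  m12 ⊆ --10-,0-1-0,011--
  m13 ⊆ --10-,-11-1,01--1,011--
  m14 ⊆ 0-1-0,011--
  m16 ⊆ -0-00,1--00,10-0-
  m17 ⊆ 10--1,10-0-
  m20 ⊆ --10-,-0-00,-01-0,1--00,10-0-,101--
  m21 ⊆ --10-,1-1-1,10--1,10-0-,101--
  m22 ⊆ -01-0,101--
  m23 ⊆ 1--11,1-1-1,10--1,101--
  m24 ⊆ 1--00 [E]
  m27 ⊆ --011,-1-11,1--11
  m28 ⊆ --10-,1--00
  m29 ⊆ --10-,-11-1,1-1-1
  m31 ⊆ -1-11,-11-1,1--11,1-1-1
E = {--011, --10-, -0-00, 01--1, 1--00}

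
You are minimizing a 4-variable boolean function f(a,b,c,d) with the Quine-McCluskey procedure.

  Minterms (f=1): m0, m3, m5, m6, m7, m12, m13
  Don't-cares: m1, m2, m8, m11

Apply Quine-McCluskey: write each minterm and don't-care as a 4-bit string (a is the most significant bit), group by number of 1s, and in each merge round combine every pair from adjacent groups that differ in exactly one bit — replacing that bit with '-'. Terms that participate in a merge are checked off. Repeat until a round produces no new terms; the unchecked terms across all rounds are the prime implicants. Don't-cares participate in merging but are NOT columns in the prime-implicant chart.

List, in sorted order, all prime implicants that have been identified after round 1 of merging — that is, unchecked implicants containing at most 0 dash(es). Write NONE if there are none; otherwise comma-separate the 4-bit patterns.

size-2^0 implicants → 0000(✓)  0001(✓)  0010(✓)  0011(✓)  0101(✓)  0110(✓)  0111(✓)  1000(✓)  1011(✓)  1100(✓)  1101(✓)
size-2^1 implicants → -000  -011  -101  0-01(✓)  0-10(✓)  0-11(✓)  00-0(✓)  00-1(✓)  000-(✓)  001-(✓)  01-1(✓)  011-(✓)  1-00  110-
size-2^2 implicants → 0--1  0-1-  00--
Unchecked terms (primes): -000, -011, -101, 0--1, 0-1-, 00--, 1-00, 110-

NONE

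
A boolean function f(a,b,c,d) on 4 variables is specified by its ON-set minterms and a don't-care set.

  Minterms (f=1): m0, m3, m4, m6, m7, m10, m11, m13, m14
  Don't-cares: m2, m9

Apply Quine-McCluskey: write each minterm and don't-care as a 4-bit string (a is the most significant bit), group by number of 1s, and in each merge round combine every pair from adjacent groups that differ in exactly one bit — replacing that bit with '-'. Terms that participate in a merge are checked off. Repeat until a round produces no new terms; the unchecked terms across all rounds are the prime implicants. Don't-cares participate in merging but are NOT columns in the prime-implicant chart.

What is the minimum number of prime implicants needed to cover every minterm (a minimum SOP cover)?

Round 0: 0000✓ 0010✓ 0011✓ 0100✓ 0110✓ 0111✓ 1001✓ 1010✓ 1011✓ 1101✓ 1110✓
Round 1: -010✓ -011✓ -110✓ 0-00✓ 0-10✓ 0-11✓ 00-0✓ 001-✓ 01-0✓ 011-✓ 1-01 1-10✓ 10-1 101-✓
Round 2: --10 -01- 0--0 0-1-
PIs = {--10, -01-, 0--0, 0-1-, 1-01, 10-1}
Coverage chart:
  m0: 0--0 ←essential
  m3: -01-,0-1-
  m4: 0--0 ←essential
  m6: --10,0--0,0-1-
  m7: 0-1- ←essential
  m10: --10,-01-
  m11: -01-,10-1
  m13: 1-01 ←essential
  m14: --10 ←essential
Essential: --10, 0--0, 0-1-, 1-01
Petrick residual → -01-
Min cover (5 terms): cd' + b'c + a'd' + a'c + ac'd

5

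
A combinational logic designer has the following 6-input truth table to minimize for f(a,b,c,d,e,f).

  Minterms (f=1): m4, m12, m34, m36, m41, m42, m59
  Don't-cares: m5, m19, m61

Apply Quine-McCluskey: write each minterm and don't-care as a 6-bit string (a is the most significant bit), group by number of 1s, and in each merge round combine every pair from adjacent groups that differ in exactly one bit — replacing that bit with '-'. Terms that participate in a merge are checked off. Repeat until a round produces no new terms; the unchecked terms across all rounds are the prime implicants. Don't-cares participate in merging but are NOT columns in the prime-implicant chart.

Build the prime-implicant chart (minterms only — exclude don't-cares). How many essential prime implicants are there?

Round 0: 000100✓ 000101✓ 001100✓ 010011 100010✓ 100100✓ 101001 101010✓ 111011 111101
Round 1: -00100 00-100 00010- 10-010
PIs = {-00100, 00-100, 00010-, 010011, 10-010, 101001, 111011, 111101}
Coverage chart:
  m4: -00100,00-100,00010-
  m12: 00-100 ←essential
  m34: 10-010 ←essential
  m36: -00100 ←essential
  m41: 101001 ←essential
  m42: 10-010 ←essential
  m59: 111011 ←essential
Essential: -00100, 00-100, 10-010, 101001, 111011

5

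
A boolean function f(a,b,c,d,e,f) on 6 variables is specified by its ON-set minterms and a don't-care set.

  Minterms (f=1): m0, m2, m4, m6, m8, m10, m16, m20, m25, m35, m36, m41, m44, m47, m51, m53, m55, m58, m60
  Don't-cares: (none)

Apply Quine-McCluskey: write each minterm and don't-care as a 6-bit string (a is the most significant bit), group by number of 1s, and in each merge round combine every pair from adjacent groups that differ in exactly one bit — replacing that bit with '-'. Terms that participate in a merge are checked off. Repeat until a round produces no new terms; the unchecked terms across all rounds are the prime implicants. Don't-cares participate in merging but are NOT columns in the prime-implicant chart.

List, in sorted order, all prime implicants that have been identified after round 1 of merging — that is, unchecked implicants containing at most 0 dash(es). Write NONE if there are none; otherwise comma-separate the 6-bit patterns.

Round 0: 000000✓ 000010✓ 000100✓ 000110✓ 001000✓ 001010✓ 010000✓ 010100✓ 011001 100011✓ 100100✓ 101001 101100✓ 101111 110011✓ 110101✓ 110111✓ 111010 111100✓
Round 1: -00100 0-0000✓ 0-0100✓ 00-000✓ 00-010✓ 000-00✓ 000-10✓ 0000-0✓ 0001-0✓ 0010-0✓ 010-00✓ 1-0011 1-1100 10-100 110-11 1101-1
Round 2: 0-0-00 00-0-0 000--0
PIs = {-00100, 0-0-00, 00-0-0, 000--0, 011001, 1-0011, 1-1100, 10-100, 101001, 101111, 110-11, 1101-1, 111010}

011001, 101001, 101111, 111010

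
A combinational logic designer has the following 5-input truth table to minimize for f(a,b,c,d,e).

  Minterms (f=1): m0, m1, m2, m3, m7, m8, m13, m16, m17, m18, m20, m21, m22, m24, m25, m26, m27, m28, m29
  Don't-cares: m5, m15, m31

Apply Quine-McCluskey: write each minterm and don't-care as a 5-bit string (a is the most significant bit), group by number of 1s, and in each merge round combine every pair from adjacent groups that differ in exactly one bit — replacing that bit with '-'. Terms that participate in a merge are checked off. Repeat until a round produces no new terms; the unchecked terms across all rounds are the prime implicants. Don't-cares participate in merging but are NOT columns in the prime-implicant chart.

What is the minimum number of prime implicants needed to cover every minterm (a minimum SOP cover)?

size-2^0 implicants → 00000(✓)  00001(✓)  00010(✓)  00011(✓)  00101(✓)  00111(✓)  01000(✓)  01101(✓)  01111(✓)  10000(✓)  10001(✓)  10010(✓)  10100(✓)  10101(✓)  10110(✓)  11000(✓)  11001(✓)  11010(✓)  11011(✓)  11100(✓)  11101(✓)  11111(✓)
size-2^1 implicants → -0000(✓)  -0001(✓)  -0010(✓)  -0101(✓)  -1000(✓)  -1101(✓)  -1111(✓)  0-000(✓)  0-101(✓)  0-111(✓)  00-01(✓)  00-11(✓)  000-0(✓)  000-1(✓)  0000-(✓)  0001-(✓)  001-1(✓)  011-1(✓)  1-000(✓)  1-001(✓)  1-010(✓)  1-100(✓)  1-101(✓)  10-00(✓)  10-01(✓)  10-10(✓)  100-0(✓)  1000-(✓)  101-0(✓)  1010-(✓)  11-00(✓)  11-01(✓)  11-11(✓)  110-0(✓)  110-1(✓)  1100-(✓)  1101-(✓)  111-1(✓)  1110-(✓)
size-2^2 implicants → --000  --101  -0-01  -00-0  -000-  -11-1  0-1-1  00--1  000--  1--00(✓)  1--01(✓)  1-0-0  1-00-(✓)  1-10-(✓)  10--0  10-0-(✓)  11--1  11-0-(✓)  110--
size-2^3 implicants → 1--0-
Unchecked terms (primes): --000, --101, -0-01, -00-0, -000-, -11-1, 0-1-1, 00--1, 000--, 1--0-, 1-0-0, 10--0, 11--1, 110--
Minterm coverage:
  m0 ⊆ --000,-00-0,-000-,000--
  m1 ⊆ -0-01,-000-,00--1,000--
  m2 ⊆ -00-0,000--
  m3 ⊆ 00--1,000--
  m7 ⊆ 0-1-1,00--1
  m8 ⊆ --000 [E]
  m13 ⊆ --101,-11-1,0-1-1
  m16 ⊆ --000,-00-0,-000-,1--0-,1-0-0,10--0
  m17 ⊆ -0-01,-000-,1--0-
  m18 ⊆ -00-0,1-0-0,10--0
  m20 ⊆ 1--0-,10--0
  m21 ⊆ --101,-0-01,1--0-
  m22 ⊆ 10--0 [E]
  m24 ⊆ --000,1--0-,1-0-0,110--
  m25 ⊆ 1--0-,11--1,110--
  m26 ⊆ 1-0-0,110--
  m27 ⊆ 11--1,110--
  m28 ⊆ 1--0- [E]
  m29 ⊆ --101,-11-1,1--0-,11--1
E = {--000, 1--0-, 10--0}
Petrick residual → 0-1-1, 000--, 110--
Cover = c'd'e' + a'ce + a'b'c' + ad' + ab'e' + abc'  |cover|=6

6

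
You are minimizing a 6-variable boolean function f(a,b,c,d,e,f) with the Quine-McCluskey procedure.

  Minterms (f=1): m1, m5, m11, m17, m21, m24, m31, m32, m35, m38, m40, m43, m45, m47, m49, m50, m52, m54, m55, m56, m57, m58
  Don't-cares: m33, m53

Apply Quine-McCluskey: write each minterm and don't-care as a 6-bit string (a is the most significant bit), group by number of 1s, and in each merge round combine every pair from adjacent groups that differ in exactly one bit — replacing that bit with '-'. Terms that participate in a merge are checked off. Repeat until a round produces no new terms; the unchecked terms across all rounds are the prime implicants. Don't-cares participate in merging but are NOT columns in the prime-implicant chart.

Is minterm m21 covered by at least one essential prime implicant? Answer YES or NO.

YES

Round 0: 000001✓ 000101✓ 001011✓ 010001✓ 010101✓ 011000✓ 011111 100000✓ 100001✓ 100011✓ 100110✓ 101000✓ 101011✓ 101101✓ 101111✓ 110001✓ 110010✓ 110100✓ 110101✓ 110110✓ 110111✓ 111000✓ 111001✓ 111010✓
Round 1: -00001✓ -01011 -10001✓ -10101✓ -11000 0-0001✓ 0-0101✓ 000-01✓ 010-01✓ 1-0001✓ 1-0110 1-1000 10-000 10-011 1000-1 10000- 101-11 1011-1 11-001 11-010 110-01✓ 110-10 1101-0✓ 1101-1✓ 11010-✓ 11011-✓ 1110-0 11100-
Round 2: --0001 -10-01 0-0-01 1101--
PIs = {--0001, -01011, -10-01, -11000, 0-0-01, 011111, 1-0110, 1-1000, 10-000, 10-011, 1000-1, 10000-, 101-11, 1011-1, 11-001, 11-010, 110-10, 1101--, 1110-0, 11100-}
Coverage chart:
  m1: --0001,0-0-01
  m5: 0-0-01 ←essential
  m11: -01011 ←essential
  m17: --0001,-10-01,0-0-01
  m21: -10-01,0-0-01
  m24: -11000 ←essential
  m31: 011111 ←essential
  m32: 10-000,10000-
  m35: 10-011,1000-1
  m38: 1-0110 ←essential
  m40: 1-1000,10-000
  m43: -01011,10-011,101-11
  m45: 1011-1 ←essential
  m47: 101-11,1011-1
  m49: --0001,-10-01,11-001
  m50: 11-010,110-10
  m52: 1101-- ←essential
  m54: 1-0110,110-10,1101--
  m55: 1101-- ←essential
  m56: -11000,1-1000,1110-0,11100-
  m57: 11-001,11100-
  m58: 11-010,1110-0
Essential: -01011, -11000, 0-0-01, 011111, 1-0110, 1011-1, 1101--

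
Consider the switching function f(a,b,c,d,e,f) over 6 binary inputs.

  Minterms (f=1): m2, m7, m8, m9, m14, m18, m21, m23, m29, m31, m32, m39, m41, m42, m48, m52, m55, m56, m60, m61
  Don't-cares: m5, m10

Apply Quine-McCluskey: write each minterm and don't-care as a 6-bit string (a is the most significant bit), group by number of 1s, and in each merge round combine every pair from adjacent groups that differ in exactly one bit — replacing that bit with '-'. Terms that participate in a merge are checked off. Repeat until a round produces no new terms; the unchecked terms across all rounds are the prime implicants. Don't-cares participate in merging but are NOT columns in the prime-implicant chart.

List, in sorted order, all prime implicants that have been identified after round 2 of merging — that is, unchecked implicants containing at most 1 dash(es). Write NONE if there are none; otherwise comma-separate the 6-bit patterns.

-01001, -01010, -11101, 0-0010, 00-010, 001-10, 0010-0, 00100-, 1-0000, 11110-

[col 0] 000010*, 000101*, 000111*, 001000*, 001001*, 001010*, 001110*, 010010*, 010101*, 010111*, 011101*, 011111*, 100000*, 100111*, 101001*, 101010*, 110000*, 110100*, 110111*, 111000*, 111100*, 111101*
[col 1] -00111*, -01001, -01010, -10111*, -11101, 0-0010, 0-0101*, 0-0111*, 00-010, 0001-1*, 001-10, 0010-0, 00100-, 01-101*, 01-111*, 0101-1*, 0111-1*, 1-0000, 1-0111*, 11-000*, 11-100*, 110-00*, 111-00*, 11110-
[col 2] --0111, 0-01-1, 01-1-1, 11--00
Prime implicants: --0111, -01001, -01010, -11101, 0-0010, 0-01-1, 00-010, 001-10, 0010-0, 00100-, 01-1-1, 1-0000, 11--00, 11110-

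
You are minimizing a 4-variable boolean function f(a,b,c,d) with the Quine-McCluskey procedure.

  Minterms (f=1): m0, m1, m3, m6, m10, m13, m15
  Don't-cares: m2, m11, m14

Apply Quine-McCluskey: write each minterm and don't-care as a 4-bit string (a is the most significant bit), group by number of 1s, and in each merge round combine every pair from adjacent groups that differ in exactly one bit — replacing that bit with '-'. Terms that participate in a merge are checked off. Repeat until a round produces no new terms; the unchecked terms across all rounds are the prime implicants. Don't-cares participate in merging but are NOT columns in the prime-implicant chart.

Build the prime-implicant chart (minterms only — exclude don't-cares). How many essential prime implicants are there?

3

size-2^0 implicants → 0000(✓)  0001(✓)  0010(✓)  0011(✓)  0110(✓)  1010(✓)  1011(✓)  1101(✓)  1110(✓)  1111(✓)
size-2^1 implicants → -010(✓)  -011(✓)  -110(✓)  0-10(✓)  00-0(✓)  00-1(✓)  000-(✓)  001-(✓)  1-10(✓)  1-11(✓)  101-(✓)  11-1  111-(✓)
size-2^2 implicants → --10  -01-  00--  1-1-
Unchecked terms (primes): --10, -01-, 00--, 1-1-, 11-1
Minterm coverage:
  m0 ⊆ 00-- [E]
  m1 ⊆ 00-- [E]
  m3 ⊆ -01-,00--
  m6 ⊆ --10 [E]
  m10 ⊆ --10,-01-,1-1-
  m13 ⊆ 11-1 [E]
  m15 ⊆ 1-1-,11-1
E = {--10, 00--, 11-1}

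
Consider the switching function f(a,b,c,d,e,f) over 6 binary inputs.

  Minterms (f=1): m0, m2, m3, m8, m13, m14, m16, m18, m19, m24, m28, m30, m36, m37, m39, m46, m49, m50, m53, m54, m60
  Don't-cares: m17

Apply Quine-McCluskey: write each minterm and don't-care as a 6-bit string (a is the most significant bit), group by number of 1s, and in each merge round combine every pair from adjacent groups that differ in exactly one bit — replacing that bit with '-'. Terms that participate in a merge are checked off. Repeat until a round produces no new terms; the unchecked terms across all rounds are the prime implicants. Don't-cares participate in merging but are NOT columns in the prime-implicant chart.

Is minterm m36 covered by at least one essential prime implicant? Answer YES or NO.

YES

size-2^0 implicants → 000000(✓)  000010(✓)  000011(✓)  001000(✓)  001101  001110(✓)  010000(✓)  010001(✓)  010010(✓)  010011(✓)  011000(✓)  011100(✓)  011110(✓)  100100(✓)  100101(✓)  100111(✓)  101110(✓)  110001(✓)  110010(✓)  110101(✓)  110110(✓)  111100(✓)
size-2^1 implicants → -01110  -10001  -10010  -11100  0-0000(✓)  0-0010(✓)  0-0011(✓)  0-1000(✓)  0-1110  00-000(✓)  0000-0(✓)  00001-(✓)  01-000(✓)  0100-0(✓)  0100-1(✓)  01000-(✓)  01001-(✓)  011-00  0111-0  1-0101  1001-1  10010-  110-01  110-10
size-2^2 implicants → 0--000  0-00-0  0-001-  0100--
Unchecked terms (primes): -01110, -10001, -10010, -11100, 0--000, 0-00-0, 0-001-, 0-1110, 001101, 0100--, 011-00, 0111-0, 1-0101, 1001-1, 10010-, 110-01, 110-10
Minterm coverage:
  m0 ⊆ 0--000,0-00-0
  m2 ⊆ 0-00-0,0-001-
  m3 ⊆ 0-001- [E]
  m8 ⊆ 0--000 [E]
  m13 ⊆ 001101 [E]
  m14 ⊆ -01110,0-1110
  m16 ⊆ 0--000,0-00-0,0100--
  m18 ⊆ -10010,0-00-0,0-001-,0100--
  m19 ⊆ 0-001-,0100--
  m24 ⊆ 0--000,011-00
  m28 ⊆ -11100,011-00,0111-0
  m30 ⊆ 0-1110,0111-0
  m36 ⊆ 10010- [E]
  m37 ⊆ 1-0101,1001-1,10010-
  m39 ⊆ 1001-1 [E]
  m46 ⊆ -01110 [E]
  m49 ⊆ -10001,110-01
  m50 ⊆ -10010,110-10
  m53 ⊆ 1-0101,110-01
  m54 ⊆ 110-10 [E]
  m60 ⊆ -11100 [E]
E = {-01110, -11100, 0--000, 0-001-, 001101, 1001-1, 10010-, 110-10}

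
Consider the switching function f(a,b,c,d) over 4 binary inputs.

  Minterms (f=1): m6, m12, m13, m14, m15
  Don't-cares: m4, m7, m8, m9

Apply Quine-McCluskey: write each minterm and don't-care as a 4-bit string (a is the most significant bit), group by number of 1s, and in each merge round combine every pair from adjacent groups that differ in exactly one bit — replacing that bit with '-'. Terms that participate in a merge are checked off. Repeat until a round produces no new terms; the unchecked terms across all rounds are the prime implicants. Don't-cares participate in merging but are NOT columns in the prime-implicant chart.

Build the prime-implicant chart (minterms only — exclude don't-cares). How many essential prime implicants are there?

[col 0] 0100*, 0110*, 0111*, 1000*, 1001*, 1100*, 1101*, 1110*, 1111*
[col 1] -100*, -110*, -111*, 01-0*, 011-*, 1-00*, 1-01*, 100-*, 11-0*, 11-1*, 110-*, 111-*
[col 2] -1-0, -11-, 1-0-, 11--
Prime implicants: -1-0, -11-, 1-0-, 11--
PI chart (minterm → PIs covering it):
  6 | -1-0,-11-
  12 | -1-0,1-0-,11--
  13 | 1-0-,11--
  14 | -1-0,-11-,11--
  15 | -11-,11--
(no essential prime implicants)

0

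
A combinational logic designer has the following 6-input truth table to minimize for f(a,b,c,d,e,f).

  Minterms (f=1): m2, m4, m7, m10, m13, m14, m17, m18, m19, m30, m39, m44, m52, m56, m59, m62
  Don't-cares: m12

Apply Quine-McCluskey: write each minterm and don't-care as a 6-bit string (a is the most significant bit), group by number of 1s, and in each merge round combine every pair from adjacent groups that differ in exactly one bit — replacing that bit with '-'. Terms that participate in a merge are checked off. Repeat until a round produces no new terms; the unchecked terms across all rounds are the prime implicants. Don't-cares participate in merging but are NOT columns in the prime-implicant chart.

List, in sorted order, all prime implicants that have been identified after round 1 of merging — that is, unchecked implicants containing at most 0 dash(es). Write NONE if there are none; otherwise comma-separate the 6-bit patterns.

110100, 111000, 111011

[col 0] 000010*, 000100*, 000111*, 001010*, 001100*, 001101*, 001110*, 010001*, 010010*, 010011*, 011110*, 100111*, 101100*, 110100, 111000, 111011, 111110*
[col 1] -00111, -01100, -11110, 0-0010, 0-1110, 00-010, 00-100, 001-10, 0011-0, 00110-, 0100-1, 01001-
Prime implicants: -00111, -01100, -11110, 0-0010, 0-1110, 00-010, 00-100, 001-10, 0011-0, 00110-, 0100-1, 01001-, 110100, 111000, 111011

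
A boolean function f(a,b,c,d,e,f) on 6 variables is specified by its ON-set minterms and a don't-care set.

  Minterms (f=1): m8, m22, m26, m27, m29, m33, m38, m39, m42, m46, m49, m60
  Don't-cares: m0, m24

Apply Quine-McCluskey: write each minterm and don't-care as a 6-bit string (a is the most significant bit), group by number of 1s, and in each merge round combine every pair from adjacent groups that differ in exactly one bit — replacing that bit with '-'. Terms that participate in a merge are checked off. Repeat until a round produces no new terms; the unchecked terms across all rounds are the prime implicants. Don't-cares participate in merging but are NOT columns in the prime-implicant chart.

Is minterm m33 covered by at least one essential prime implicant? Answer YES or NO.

[col 0] 000000*, 001000*, 010110, 011000*, 011010*, 011011*, 011101, 100001*, 100110*, 100111*, 101010*, 101110*, 110001*, 111100
[col 1] 0-1000, 00-000, 0110-0, 01101-, 1-0001, 10-110, 10011-, 101-10
Prime implicants: 0-1000, 00-000, 010110, 0110-0, 01101-, 011101, 1-0001, 10-110, 10011-, 101-10, 111100
PI chart (minterm → PIs covering it):
  8 | 0-1000,00-000
  22 | 010110  (sole → essential)
  26 | 0110-0,01101-
  27 | 01101-  (sole → essential)
  29 | 011101  (sole → essential)
  33 | 1-0001  (sole → essential)
  38 | 10-110,10011-
  39 | 10011-  (sole → essential)
  42 | 101-10  (sole → essential)
  46 | 10-110,101-10
  49 | 1-0001  (sole → essential)
  60 | 111100  (sole → essential)
Essential prime implicants: 010110, 01101-, 011101, 1-0001, 10011-, 101-10, 111100

YES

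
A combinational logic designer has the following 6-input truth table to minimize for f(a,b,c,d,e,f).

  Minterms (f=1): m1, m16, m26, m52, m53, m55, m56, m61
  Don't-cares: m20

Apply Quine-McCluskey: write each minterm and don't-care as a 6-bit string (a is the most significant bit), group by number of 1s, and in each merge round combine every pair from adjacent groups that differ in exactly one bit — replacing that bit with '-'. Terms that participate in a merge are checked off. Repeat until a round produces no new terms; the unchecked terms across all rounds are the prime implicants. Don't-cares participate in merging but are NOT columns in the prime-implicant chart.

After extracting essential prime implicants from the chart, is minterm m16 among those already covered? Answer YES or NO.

size-2^0 implicants → 000001  010000(✓)  010100(✓)  011010  110100(✓)  110101(✓)  110111(✓)  111000  111101(✓)
size-2^1 implicants → -10100  010-00  11-101  1101-1  11010-
Unchecked terms (primes): -10100, 000001, 010-00, 011010, 11-101, 1101-1, 11010-, 111000
Minterm coverage:
  m1 ⊆ 000001 [E]
  m16 ⊆ 010-00 [E]
  m26 ⊆ 011010 [E]
  m52 ⊆ -10100,11010-
  m53 ⊆ 11-101,1101-1,11010-
  m55 ⊆ 1101-1 [E]
  m56 ⊆ 111000 [E]
  m61 ⊆ 11-101 [E]
E = {000001, 010-00, 011010, 11-101, 1101-1, 111000}

YES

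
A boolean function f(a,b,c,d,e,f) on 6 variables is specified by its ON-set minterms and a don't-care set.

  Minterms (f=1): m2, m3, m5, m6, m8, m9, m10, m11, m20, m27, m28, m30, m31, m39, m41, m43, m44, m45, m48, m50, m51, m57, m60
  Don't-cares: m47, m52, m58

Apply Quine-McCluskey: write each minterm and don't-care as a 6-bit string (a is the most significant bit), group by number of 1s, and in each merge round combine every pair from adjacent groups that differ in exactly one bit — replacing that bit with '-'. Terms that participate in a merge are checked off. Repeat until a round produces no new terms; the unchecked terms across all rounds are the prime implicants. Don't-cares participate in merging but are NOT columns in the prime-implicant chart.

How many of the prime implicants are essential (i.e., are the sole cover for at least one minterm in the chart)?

[col 0] 000010*, 000011*, 000101, 000110*, 001000*, 001001*, 001010*, 001011*, 010100*, 011011*, 011100*, 011110*, 011111*, 100111*, 101001*, 101011*, 101100*, 101101*, 101111*, 110000*, 110010*, 110011*, 110100*, 111001*, 111010*, 111100*
[col 1] -01001*, -01011*, -10100*, -11100*, 0-1011, 00-010*, 00-011*, 000-10, 00001-*, 0010-0*, 0010-1*, 00100-*, 00101-*, 01-100*, 011-11, 0111-0, 01111-, 1-1001, 1-1100, 10-111, 101-01*, 101-11*, 1010-1*, 1011-1*, 10110-, 11-010, 11-100*, 110-00, 1100-0, 11001-
[col 2] -010-1, -1-100, 00-01-, 0010--, 101--1
Prime implicants: -010-1, -1-100, 0-1011, 00-01-, 000-10, 000101, 0010--, 011-11, 0111-0, 01111-, 1-1001, 1-1100, 10-111, 101--1, 10110-, 11-010, 110-00, 1100-0, 11001-
PI chart (minterm → PIs covering it):
  2 | 00-01-,000-10
  3 | 00-01-  (sole → essential)
  5 | 000101  (sole → essential)
  6 | 000-10  (sole → essential)
  8 | 0010--  (sole → essential)
  9 | -010-1,0010--
  10 | 00-01-,0010--
  11 | -010-1,0-1011,00-01-,0010--
  20 | -1-100  (sole → essential)
  27 | 0-1011,011-11
  28 | -1-100,0111-0
  30 | 0111-0,01111-
  31 | 011-11,01111-
  39 | 10-111  (sole → essential)
  41 | -010-1,1-1001,101--1
  43 | -010-1,101--1
  44 | 1-1100,10110-
  45 | 101--1,10110-
  48 | 110-00,1100-0
  50 | 11-010,1100-0,11001-
  51 | 11001-  (sole → essential)
  57 | 1-1001  (sole → essential)
  60 | -1-100,1-1100
Essential prime implicants: -1-100, 00-01-, 000-10, 000101, 0010--, 1-1001, 10-111, 11001-

8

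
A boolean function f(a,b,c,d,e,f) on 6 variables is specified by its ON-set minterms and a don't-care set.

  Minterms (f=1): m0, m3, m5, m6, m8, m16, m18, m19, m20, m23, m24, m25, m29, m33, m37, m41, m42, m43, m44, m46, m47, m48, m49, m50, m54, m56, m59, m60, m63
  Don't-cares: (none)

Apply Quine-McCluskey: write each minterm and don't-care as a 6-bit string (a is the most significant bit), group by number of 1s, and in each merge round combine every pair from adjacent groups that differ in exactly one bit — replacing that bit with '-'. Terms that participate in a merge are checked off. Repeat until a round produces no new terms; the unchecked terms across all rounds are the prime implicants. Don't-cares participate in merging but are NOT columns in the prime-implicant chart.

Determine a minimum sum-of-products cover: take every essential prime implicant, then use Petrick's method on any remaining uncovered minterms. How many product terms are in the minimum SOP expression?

size-2^0 implicants → 000000(✓)  000011(✓)  000101(✓)  000110  001000(✓)  010000(✓)  010010(✓)  010011(✓)  010100(✓)  010111(✓)  011000(✓)  011001(✓)  011101(✓)  100001(✓)  100101(✓)  101001(✓)  101010(✓)  101011(✓)  101100(✓)  101110(✓)  101111(✓)  110000(✓)  110001(✓)  110010(✓)  110110(✓)  111000(✓)  111011(✓)  111100(✓)  111111(✓)
size-2^1 implicants → -00101  -10000(✓)  -10010(✓)  -11000(✓)  0-0000(✓)  0-0011  0-1000(✓)  00-000(✓)  01-000(✓)  010-00  010-11  0100-0(✓)  01001-  011-01  01100-  1-0001  1-1011(✓)  1-1100  1-1111(✓)  10-001  100-01  101-10(✓)  101-11(✓)  1010-1  10101-(✓)  1011-0  10111-(✓)  11-000(✓)  110-10  1100-0(✓)  11000-  111-00  111-11(✓)
size-2^2 implicants → -1-000  -100-0  0--000  1-1-11  101-1-
Unchecked terms (primes): -00101, -1-000, -100-0, 0--000, 0-0011, 000110, 010-00, 010-11, 01001-, 011-01, 01100-, 1-0001, 1-1-11, 1-1100, 10-001, 100-01, 101-1-, 1010-1, 1011-0, 110-10, 11000-, 111-00
Minterm coverage:
  m0 ⊆ 0--000 [E]
  m3 ⊆ 0-0011 [E]
  m5 ⊆ -00101 [E]
  m6 ⊆ 000110 [E]
  m8 ⊆ 0--000 [E]
  m16 ⊆ -1-000,-100-0,0--000,010-00
  m18 ⊆ -100-0,01001-
  m19 ⊆ 0-0011,010-11,01001-
  m20 ⊆ 010-00 [E]
  m23 ⊆ 010-11 [E]
  m24 ⊆ -1-000,0--000,01100-
  m25 ⊆ 011-01,01100-
  m29 ⊆ 011-01 [E]
  m33 ⊆ 1-0001,10-001,100-01
  m37 ⊆ -00101,100-01
  m41 ⊆ 10-001,1010-1
  m42 ⊆ 101-1- [E]
  m43 ⊆ 1-1-11,101-1-,1010-1
  m44 ⊆ 1-1100,1011-0
  m46 ⊆ 101-1-,1011-0
  m47 ⊆ 1-1-11,101-1-
  m48 ⊆ -1-000,-100-0,11000-
  m49 ⊆ 1-0001,11000-
  m50 ⊆ -100-0,110-10
  m54 ⊆ 110-10 [E]
  m56 ⊆ -1-000,111-00
  m59 ⊆ 1-1-11 [E]
  m60 ⊆ 1-1100,111-00
  m63 ⊆ 1-1-11 [E]
E = {-00101, 0--000, 0-0011, 000110, 010-00, 010-11, 011-01, 1-1-11, 101-1-, 110-10}
Petrick residual → -1-000, -100-0, 1-0001, 1-1100, 10-001
Cover = b'c'de'f + bd'e'f' + bc'd'f' + a'd'e'f' + a'c'd'ef + a'b'c'def' + a'bc'e'f' + a'bc'ef + a'bce'f + ac'd'e'f + acef + acde'f' + ab'd'e'f + ab'ce + abc'ef'  |cover|=15

15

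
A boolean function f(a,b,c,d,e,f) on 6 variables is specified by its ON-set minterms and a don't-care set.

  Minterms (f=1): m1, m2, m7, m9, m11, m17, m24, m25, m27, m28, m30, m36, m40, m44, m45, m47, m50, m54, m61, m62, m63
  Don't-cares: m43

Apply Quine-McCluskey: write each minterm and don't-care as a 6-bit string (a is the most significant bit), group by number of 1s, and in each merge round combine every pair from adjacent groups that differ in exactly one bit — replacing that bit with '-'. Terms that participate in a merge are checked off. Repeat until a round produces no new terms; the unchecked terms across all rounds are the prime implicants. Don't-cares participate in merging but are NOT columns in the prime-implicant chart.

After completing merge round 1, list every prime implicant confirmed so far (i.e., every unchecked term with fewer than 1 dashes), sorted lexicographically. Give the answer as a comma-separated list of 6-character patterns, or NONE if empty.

000010, 000111

Round 0: 000001✓ 000010 000111 001001✓ 001011✓ 010001✓ 011000✓ 011001✓ 011011✓ 011100✓ 011110✓ 100100✓ 101000✓ 101011✓ 101100✓ 101101✓ 101111✓ 110010✓ 110110✓ 111101✓ 111110✓ 111111✓
Round 1: -01011 -11110 0-0001✓ 0-1001✓ 0-1011✓ 00-001✓ 0010-1✓ 01-001✓ 011-00 0110-1✓ 01100- 0111-0 1-1101✓ 1-1111✓ 10-100 101-00 101-11 1011-1✓ 10110- 11-110 110-10 1111-1✓ 11111-
Round 2: 0--001 0-10-1 1-11-1
PIs = {-01011, -11110, 0--001, 0-10-1, 000010, 000111, 011-00, 01100-, 0111-0, 1-11-1, 10-100, 101-00, 101-11, 10110-, 11-110, 110-10, 11111-}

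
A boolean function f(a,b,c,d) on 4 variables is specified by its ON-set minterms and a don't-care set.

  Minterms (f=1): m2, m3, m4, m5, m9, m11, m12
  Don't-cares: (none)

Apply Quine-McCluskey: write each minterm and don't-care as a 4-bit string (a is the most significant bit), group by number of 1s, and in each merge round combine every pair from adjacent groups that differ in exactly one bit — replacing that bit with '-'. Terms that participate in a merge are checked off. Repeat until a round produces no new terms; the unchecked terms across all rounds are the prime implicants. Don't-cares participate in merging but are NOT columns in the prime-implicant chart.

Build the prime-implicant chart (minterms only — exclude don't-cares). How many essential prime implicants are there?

4

size-2^0 implicants → 0010(✓)  0011(✓)  0100(✓)  0101(✓)  1001(✓)  1011(✓)  1100(✓)
size-2^1 implicants → -011  -100  001-  010-  10-1
Unchecked terms (primes): -011, -100, 001-, 010-, 10-1
Minterm coverage:
  m2 ⊆ 001- [E]
  m3 ⊆ -011,001-
  m4 ⊆ -100,010-
  m5 ⊆ 010- [E]
  m9 ⊆ 10-1 [E]
  m11 ⊆ -011,10-1
  m12 ⊆ -100 [E]
E = {-100, 001-, 010-, 10-1}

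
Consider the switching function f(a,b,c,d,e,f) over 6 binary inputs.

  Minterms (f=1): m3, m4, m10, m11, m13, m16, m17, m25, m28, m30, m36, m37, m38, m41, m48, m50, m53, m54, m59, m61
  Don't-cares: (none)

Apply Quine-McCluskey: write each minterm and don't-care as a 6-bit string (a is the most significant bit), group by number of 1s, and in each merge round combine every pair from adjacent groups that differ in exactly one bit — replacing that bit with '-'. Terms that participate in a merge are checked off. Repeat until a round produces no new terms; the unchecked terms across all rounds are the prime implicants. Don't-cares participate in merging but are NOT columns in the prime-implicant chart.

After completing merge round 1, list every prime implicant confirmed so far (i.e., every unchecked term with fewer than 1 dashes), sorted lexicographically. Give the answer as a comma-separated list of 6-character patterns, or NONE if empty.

size-2^0 implicants → 000011(✓)  000100(✓)  001010(✓)  001011(✓)  001101  010000(✓)  010001(✓)  011001(✓)  011100(✓)  011110(✓)  100100(✓)  100101(✓)  100110(✓)  101001  110000(✓)  110010(✓)  110101(✓)  110110(✓)  111011  111101(✓)
size-2^1 implicants → -00100  -10000  00-011  00101-  01-001  01000-  0111-0  1-0101  1-0110  1001-0  10010-  11-101  110-10  1100-0
Unchecked terms (primes): -00100, -10000, 00-011, 00101-, 001101, 01-001, 01000-, 0111-0, 1-0101, 1-0110, 1001-0, 10010-, 101001, 11-101, 110-10, 1100-0, 111011

001101, 101001, 111011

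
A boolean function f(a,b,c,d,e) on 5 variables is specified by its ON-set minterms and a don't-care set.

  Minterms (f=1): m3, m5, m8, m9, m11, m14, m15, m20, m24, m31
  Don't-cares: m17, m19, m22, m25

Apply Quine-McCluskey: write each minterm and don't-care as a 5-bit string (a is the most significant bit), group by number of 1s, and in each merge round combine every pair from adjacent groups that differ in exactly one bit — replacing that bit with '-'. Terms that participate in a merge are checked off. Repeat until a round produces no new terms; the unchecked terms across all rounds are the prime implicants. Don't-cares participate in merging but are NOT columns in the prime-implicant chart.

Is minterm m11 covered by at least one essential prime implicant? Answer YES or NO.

NO

size-2^0 implicants → 00011(✓)  00101  01000(✓)  01001(✓)  01011(✓)  01110(✓)  01111(✓)  10001(✓)  10011(✓)  10100(✓)  10110(✓)  11000(✓)  11001(✓)  11111(✓)
size-2^1 implicants → -0011  -1000(✓)  -1001(✓)  -1111  0-011  01-11  010-1  0100-(✓)  0111-  1-001  100-1  101-0  1100-(✓)
size-2^2 implicants → -100-
Unchecked terms (primes): -0011, -100-, -1111, 0-011, 00101, 01-11, 010-1, 0111-, 1-001, 100-1, 101-0
Minterm coverage:
  m3 ⊆ -0011,0-011
  m5 ⊆ 00101 [E]
  m8 ⊆ -100- [E]
  m9 ⊆ -100-,010-1
  m11 ⊆ 0-011,01-11,010-1
  m14 ⊆ 0111- [E]
  m15 ⊆ -1111,01-11,0111-
  m20 ⊆ 101-0 [E]
  m24 ⊆ -100- [E]
  m31 ⊆ -1111 [E]
E = {-100-, -1111, 00101, 0111-, 101-0}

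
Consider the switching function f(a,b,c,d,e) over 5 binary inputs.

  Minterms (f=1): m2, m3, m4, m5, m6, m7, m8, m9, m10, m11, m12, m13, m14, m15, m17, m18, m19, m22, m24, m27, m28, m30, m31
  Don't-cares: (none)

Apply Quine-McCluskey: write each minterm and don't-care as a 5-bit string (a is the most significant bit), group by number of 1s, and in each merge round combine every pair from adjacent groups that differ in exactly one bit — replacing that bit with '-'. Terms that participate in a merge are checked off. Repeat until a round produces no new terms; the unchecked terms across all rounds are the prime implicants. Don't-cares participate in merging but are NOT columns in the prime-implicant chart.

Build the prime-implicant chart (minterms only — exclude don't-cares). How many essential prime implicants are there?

Round 0: 00010✓ 00011✓ 00100✓ 00101✓ 00110✓ 00111✓ 01000✓ 01001✓ 01010✓ 01011✓ 01100✓ 01101✓ 01110✓ 01111✓ 10001✓ 10010✓ 10011✓ 10110✓ 11000✓ 11011✓ 11100✓ 11110✓ 11111✓
Round 1: -0010✓ -0011✓ -0110✓ -1000✓ -1011✓ -1100✓ -1110✓ -1111✓ 0-010✓ 0-011✓ 0-100✓ 0-101✓ 0-110✓ 0-111✓ 00-10✓ 00-11✓ 0001-✓ 001-0✓ 001-1✓ 0010-✓ 0011-✓ 01-00✓ 01-01✓ 01-10✓ 01-11✓ 010-0✓ 010-1✓ 0100-✓ 0101-✓ 011-0✓ 011-1✓ 0110-✓ 0111-✓ 1-011✓ 1-110✓ 10-10✓ 100-1 1001-✓ 11-00✓ 11-11✓ 111-0✓ 1111-✓
Round 2: --011 --110 -0-10 -001- -1-00 -1-11 -11-0 -111- 0--10✓ 0--11✓ 0-01-✓ 0-1-0✓ 0-1-1✓ 0-10-✓ 0-11-✓ 00-1-✓ 001--✓ 01--0✓ 01--1✓ 01-0-✓ 01-1-✓ 010--✓ 011--✓
Round 3: 0--1- 0-1-- 01---
PIs = {--011, --110, -0-10, -001-, -1-00, -1-11, -11-0, -111-, 0--1-, 0-1--, 01---, 100-1}
Coverage chart:
  m2: -0-10,-001-,0--1-
  m3: --011,-001-,0--1-
  m4: 0-1-- ←essential
  m5: 0-1-- ←essential
  m6: --110,-0-10,0--1-,0-1--
  m7: 0--1-,0-1--
  m8: -1-00,01---
  m9: 01--- ←essential
  m10: 0--1-,01---
  m11: --011,-1-11,0--1-,01---
  m12: -1-00,-11-0,0-1--,01---
  m13: 0-1--,01---
  m14: --110,-11-0,-111-,0--1-,0-1--,01---
  m15: -1-11,-111-,0--1-,0-1--,01---
  m17: 100-1 ←essential
  m18: -0-10,-001-
  m19: --011,-001-,100-1
  m22: --110,-0-10
  m24: -1-00 ←essential
  m27: --011,-1-11
  m28: -1-00,-11-0
  m30: --110,-11-0,-111-
  m31: -1-11,-111-
Essential: -1-00, 0-1--, 01---, 100-1

4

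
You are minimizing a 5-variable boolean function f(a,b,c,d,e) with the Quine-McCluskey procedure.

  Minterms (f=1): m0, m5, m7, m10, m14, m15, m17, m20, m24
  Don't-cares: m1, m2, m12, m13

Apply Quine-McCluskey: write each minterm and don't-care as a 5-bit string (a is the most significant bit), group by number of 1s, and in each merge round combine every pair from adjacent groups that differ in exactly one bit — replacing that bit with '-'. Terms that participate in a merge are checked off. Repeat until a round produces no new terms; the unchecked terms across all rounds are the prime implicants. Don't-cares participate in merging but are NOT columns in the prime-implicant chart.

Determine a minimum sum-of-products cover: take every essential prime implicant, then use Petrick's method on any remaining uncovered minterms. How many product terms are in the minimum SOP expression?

6

[col 0] 00000*, 00001*, 00010*, 00101*, 00111*, 01010*, 01100*, 01101*, 01110*, 01111*, 10001*, 10100, 11000
[col 1] -0001, 0-010, 0-101*, 0-111*, 00-01, 000-0, 0000-, 001-1*, 01-10, 011-0*, 011-1*, 0110-*, 0111-*
[col 2] 0-1-1, 011--
Prime implicants: -0001, 0-010, 0-1-1, 00-01, 000-0, 0000-, 01-10, 011--, 10100, 11000
PI chart (minterm → PIs covering it):
  0 | 000-0,0000-
  5 | 0-1-1,00-01
  7 | 0-1-1  (sole → essential)
  10 | 0-010,01-10
  14 | 01-10,011--
  15 | 0-1-1,011--
  17 | -0001  (sole → essential)
  20 | 10100  (sole → essential)
  24 | 11000  (sole → essential)
Essential prime implicants: -0001, 0-1-1, 10100, 11000
Petrick residual → 000-0, 01-10
Minimum SOP uses 6 PIs: b'c'd'e + a'ce + a'b'c'e' + a'bde' + ab'cd'e' + abc'd'e'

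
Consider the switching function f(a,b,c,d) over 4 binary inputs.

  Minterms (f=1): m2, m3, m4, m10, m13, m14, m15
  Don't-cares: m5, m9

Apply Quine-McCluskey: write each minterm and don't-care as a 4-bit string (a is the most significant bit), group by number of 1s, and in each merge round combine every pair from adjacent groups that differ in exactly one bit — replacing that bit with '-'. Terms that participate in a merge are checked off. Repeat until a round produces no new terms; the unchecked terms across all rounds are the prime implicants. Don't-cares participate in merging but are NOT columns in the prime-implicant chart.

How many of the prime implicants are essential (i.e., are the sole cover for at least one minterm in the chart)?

Round 0: 0010✓ 0011✓ 0100✓ 0101✓ 1001✓ 1010✓ 1101✓ 1110✓ 1111✓
Round 1: -010 -101 001- 010- 1-01 1-10 11-1 111-
PIs = {-010, -101, 001-, 010-, 1-01, 1-10, 11-1, 111-}
Coverage chart:
  m2: -010,001-
  m3: 001- ←essential
  m4: 010- ←essential
  m10: -010,1-10
  m13: -101,1-01,11-1
  m14: 1-10,111-
  m15: 11-1,111-
Essential: 001-, 010-

2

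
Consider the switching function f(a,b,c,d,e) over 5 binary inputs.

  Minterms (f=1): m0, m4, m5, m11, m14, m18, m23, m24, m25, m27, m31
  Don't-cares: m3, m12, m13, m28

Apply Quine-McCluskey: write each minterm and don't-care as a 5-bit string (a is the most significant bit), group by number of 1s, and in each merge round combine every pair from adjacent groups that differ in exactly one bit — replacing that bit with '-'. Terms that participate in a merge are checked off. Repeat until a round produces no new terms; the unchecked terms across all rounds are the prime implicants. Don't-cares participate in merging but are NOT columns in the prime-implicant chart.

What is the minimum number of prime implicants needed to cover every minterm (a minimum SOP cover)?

7

size-2^0 implicants → 00000(✓)  00011(✓)  00100(✓)  00101(✓)  01011(✓)  01100(✓)  01101(✓)  01110(✓)  10010  10111(✓)  11000(✓)  11001(✓)  11011(✓)  11100(✓)  11111(✓)
size-2^1 implicants → -1011  -1100  0-011  0-100(✓)  0-101(✓)  00-00  0010-(✓)  011-0  0110-(✓)  1-111  11-00  11-11  110-1  1100-
size-2^2 implicants → 0-10-
Unchecked terms (primes): -1011, -1100, 0-011, 0-10-, 00-00, 011-0, 1-111, 10010, 11-00, 11-11, 110-1, 1100-
Minterm coverage:
  m0 ⊆ 00-00 [E]
  m4 ⊆ 0-10-,00-00
  m5 ⊆ 0-10- [E]
  m11 ⊆ -1011,0-011
  m14 ⊆ 011-0 [E]
  m18 ⊆ 10010 [E]
  m23 ⊆ 1-111 [E]
  m24 ⊆ 11-00,1100-
  m25 ⊆ 110-1,1100-
  m27 ⊆ -1011,11-11,110-1
  m31 ⊆ 1-111,11-11
E = {0-10-, 00-00, 011-0, 1-111, 10010}
Petrick residual → -1011, 1100-
Cover = bc'de + a'cd' + a'b'd'e' + a'bce' + acde + ab'c'de' + abc'd'  |cover|=7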